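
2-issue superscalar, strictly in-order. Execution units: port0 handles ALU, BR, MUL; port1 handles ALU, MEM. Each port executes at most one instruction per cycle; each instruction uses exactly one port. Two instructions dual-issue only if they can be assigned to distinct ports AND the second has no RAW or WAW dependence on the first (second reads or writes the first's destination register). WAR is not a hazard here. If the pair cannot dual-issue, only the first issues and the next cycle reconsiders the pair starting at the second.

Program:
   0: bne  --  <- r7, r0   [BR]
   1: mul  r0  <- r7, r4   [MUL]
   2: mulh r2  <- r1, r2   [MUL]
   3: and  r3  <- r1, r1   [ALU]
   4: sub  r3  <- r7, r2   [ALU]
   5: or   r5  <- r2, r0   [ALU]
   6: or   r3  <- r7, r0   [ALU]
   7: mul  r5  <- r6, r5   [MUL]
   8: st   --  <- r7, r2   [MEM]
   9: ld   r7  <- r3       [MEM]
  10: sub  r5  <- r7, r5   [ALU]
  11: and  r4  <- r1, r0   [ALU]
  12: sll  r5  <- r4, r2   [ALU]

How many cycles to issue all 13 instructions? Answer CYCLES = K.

CYCLES = 9

c0: i0 bne  no-port BR/MUL
c1: i1 mul  no-port MUL/MUL
c2: i2,i3 mulh and  dual
c3: i4,i5 sub or  dual
c4: i6,i7 or mul  dual
c5: i8 st  no-port MEM/MEM
c6: i9 ld  RAW r7
c7: i10,i11 sub and  dual
c8: i12 sll  tail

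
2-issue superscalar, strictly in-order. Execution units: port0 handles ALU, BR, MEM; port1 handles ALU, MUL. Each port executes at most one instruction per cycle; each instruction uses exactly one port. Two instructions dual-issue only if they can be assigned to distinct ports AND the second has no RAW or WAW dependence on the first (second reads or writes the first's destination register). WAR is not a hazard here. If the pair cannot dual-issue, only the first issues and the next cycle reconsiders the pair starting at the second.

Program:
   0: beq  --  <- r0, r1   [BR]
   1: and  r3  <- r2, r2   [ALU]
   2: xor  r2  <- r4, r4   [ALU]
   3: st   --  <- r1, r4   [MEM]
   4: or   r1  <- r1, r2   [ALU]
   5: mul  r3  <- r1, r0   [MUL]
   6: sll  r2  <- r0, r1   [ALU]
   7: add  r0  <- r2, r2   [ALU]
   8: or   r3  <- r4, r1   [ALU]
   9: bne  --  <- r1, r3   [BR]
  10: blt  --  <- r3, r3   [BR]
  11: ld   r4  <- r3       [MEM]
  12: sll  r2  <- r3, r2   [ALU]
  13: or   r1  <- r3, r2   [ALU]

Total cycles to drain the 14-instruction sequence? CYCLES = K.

t=0 i0,i1:beq;and ; dual
t=1 i2,i3:xor;st ; dual
t=2 i4:or ; RAW r1
t=3 i5,i6:mul;sll ; dual
t=4 i7,i8:add;or ; dual
t=5 i9:bne ; no-port BR/BR
t=6 i10:blt ; no-port BR/MEM
t=7 i11,i12:ld;sll ; dual
t=8 i13:or ; tail

CYCLES = 9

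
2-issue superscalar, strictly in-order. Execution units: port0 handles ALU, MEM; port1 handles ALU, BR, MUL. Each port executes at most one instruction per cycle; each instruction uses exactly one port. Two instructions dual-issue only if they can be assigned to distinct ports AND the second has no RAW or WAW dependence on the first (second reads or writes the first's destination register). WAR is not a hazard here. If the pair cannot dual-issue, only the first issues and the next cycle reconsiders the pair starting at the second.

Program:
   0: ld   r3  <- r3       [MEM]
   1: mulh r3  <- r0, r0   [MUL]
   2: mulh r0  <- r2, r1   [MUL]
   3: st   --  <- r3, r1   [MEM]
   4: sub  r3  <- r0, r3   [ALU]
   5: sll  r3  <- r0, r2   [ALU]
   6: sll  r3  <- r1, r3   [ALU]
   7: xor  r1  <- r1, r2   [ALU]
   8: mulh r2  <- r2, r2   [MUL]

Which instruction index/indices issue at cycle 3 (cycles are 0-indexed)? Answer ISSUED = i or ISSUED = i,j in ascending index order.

ISSUED = 4

#0 head=0: ld i0 WAW r3
#1 head=1: mulh i1 no-port MUL/MUL
#2 head=2: mulh;st i2&i3 pair
#3 head=4: sub i4 WAW r3
#4 head=5: sll i5 RAW+WAW r3
#5 head=6: sll;xor i6&i7 pair
#6 head=8: mulh i8 tail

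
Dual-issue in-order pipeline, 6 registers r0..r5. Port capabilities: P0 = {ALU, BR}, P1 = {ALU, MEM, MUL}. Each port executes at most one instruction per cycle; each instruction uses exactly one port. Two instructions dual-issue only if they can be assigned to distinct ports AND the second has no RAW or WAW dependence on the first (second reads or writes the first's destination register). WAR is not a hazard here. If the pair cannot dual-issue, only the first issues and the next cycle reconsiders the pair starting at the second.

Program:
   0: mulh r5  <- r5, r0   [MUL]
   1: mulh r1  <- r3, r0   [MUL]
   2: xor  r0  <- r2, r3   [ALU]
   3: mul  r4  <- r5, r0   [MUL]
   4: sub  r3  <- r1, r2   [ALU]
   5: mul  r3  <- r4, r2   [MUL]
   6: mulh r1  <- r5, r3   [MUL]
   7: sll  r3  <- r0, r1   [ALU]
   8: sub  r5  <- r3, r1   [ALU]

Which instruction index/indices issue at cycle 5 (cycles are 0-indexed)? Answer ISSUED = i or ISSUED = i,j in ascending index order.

c0: i0 mulh  no-port MUL/MUL
c1: i1/i2 mulh xor  2-wide
c2: i3/i4 mul sub  2-wide
c3: i5 mul  no-port MUL/MUL
c4: i6 mulh  RAW r1
c5: i7 sll  RAW r3
c6: i8 sub  tail

ISSUED = 7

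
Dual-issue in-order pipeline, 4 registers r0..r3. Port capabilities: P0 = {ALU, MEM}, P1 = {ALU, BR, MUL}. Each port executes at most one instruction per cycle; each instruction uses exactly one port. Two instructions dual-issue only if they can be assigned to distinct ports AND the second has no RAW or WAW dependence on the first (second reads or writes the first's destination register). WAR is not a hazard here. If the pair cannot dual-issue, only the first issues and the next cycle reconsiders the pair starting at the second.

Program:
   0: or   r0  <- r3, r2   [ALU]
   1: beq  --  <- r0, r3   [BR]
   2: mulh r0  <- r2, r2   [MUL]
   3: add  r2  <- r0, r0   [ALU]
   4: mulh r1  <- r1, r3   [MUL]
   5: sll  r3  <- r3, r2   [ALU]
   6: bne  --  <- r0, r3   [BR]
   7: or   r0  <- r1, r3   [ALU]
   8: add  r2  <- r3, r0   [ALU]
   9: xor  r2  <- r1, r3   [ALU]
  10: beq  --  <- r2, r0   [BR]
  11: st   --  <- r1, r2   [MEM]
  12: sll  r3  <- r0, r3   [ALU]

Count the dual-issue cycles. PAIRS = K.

0. or.ALU @i0  | RAW r0
1. beq.BR @i1  | no-port BR/MUL
2. mulh.MUL @i2  | RAW r0
3. add.ALU/mulh.MUL @i3&i4  | pair
4. sll.ALU @i5  | RAW r3
5. bne.BR/or.ALU @i6&i7  | pair
6. add.ALU @i8  | WAW r2
7. xor.ALU @i9  | RAW r2
8. beq.BR/st.MEM @i10&i11  | pair
9. sll.ALU @i12  | tail

PAIRS = 3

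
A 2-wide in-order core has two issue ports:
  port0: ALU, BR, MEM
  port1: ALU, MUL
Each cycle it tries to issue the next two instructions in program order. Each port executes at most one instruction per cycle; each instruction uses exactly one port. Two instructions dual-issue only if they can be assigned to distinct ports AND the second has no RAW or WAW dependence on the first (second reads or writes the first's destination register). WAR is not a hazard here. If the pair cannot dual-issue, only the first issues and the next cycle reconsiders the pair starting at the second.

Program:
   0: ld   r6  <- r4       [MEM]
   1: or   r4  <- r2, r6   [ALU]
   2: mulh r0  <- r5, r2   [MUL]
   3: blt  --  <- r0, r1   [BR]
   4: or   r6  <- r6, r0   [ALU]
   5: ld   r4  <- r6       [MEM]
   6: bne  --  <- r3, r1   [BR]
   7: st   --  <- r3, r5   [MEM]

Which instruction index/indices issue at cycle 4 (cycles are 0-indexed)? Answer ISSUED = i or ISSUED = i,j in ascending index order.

  cy0 -> i0 (ld.MEM) RAW r6
  cy1 -> i1/i2 (or.ALU/mulh.MUL) pair
  cy2 -> i3/i4 (blt.BR/or.ALU) pair
  cy3 -> i5 (ld.MEM) no-port MEM/BR
  cy4 -> i6 (bne.BR) no-port BR/MEM
  cy5 -> i7 (st.MEM) tail

ISSUED = 6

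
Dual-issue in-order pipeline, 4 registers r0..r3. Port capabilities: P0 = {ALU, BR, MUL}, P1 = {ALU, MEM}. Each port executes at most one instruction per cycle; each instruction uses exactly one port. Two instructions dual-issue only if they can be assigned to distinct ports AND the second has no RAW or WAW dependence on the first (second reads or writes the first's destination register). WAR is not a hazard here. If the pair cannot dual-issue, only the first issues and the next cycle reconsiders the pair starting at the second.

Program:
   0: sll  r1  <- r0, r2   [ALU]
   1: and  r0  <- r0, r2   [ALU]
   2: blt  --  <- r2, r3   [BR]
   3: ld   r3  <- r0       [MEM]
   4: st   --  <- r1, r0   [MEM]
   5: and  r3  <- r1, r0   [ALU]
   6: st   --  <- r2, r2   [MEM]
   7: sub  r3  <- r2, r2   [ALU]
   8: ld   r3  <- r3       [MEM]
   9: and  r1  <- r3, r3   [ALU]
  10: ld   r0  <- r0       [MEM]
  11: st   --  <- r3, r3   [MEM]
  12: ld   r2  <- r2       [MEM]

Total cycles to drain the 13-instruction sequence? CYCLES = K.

[0] i0/i1  sll/and  -- 2-wide
[1] i2/i3  blt/ld  -- 2-wide
[2] i4/i5  st/and  -- 2-wide
[3] i6/i7  st/sub  -- 2-wide
[4] i8  ld  -- RAW r3
[5] i9/i10  and/ld  -- 2-wide
[6] i11  st  -- no-port MEM/MEM
[7] i12  ld  -- tail

CYCLES = 8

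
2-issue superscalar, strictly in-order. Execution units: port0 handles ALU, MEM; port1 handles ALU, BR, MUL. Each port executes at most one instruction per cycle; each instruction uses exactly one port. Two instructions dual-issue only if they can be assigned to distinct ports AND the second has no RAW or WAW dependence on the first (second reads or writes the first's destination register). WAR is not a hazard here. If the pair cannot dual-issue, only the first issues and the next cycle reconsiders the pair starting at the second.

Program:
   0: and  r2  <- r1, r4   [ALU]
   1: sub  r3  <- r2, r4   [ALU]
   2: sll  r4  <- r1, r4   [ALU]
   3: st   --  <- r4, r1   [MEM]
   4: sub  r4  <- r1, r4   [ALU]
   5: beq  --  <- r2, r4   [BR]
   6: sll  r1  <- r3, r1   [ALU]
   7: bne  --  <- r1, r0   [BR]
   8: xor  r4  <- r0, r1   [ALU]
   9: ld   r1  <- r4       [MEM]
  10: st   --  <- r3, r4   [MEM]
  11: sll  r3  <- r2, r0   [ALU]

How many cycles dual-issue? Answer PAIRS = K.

PAIRS = 5

t=0 i0:and.ALU ; RAW r2
t=1 i1,i2:sub.ALU;sll.ALU ; dual
t=2 i3,i4:st.MEM;sub.ALU ; dual
t=3 i5,i6:beq.BR;sll.ALU ; dual
t=4 i7,i8:bne.BR;xor.ALU ; dual
t=5 i9:ld.MEM ; no-port MEM/MEM
t=6 i10,i11:st.MEM;sll.ALU ; dual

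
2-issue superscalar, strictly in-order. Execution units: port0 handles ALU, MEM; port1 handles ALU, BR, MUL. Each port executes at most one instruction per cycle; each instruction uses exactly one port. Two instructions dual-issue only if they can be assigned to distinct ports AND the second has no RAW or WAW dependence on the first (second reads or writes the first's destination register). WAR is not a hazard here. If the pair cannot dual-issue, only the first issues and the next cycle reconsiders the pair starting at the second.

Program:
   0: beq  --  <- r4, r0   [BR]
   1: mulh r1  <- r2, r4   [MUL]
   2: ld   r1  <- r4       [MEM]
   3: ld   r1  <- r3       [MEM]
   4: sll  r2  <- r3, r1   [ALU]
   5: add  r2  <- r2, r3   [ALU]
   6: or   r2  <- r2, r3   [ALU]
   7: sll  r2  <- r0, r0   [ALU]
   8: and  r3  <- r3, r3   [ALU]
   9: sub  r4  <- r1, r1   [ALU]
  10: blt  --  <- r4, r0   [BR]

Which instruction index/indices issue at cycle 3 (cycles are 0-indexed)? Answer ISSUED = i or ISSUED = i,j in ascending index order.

ISSUED = 3

#0 head=0: beq i0 no-port BR/MUL
#1 head=1: mulh i1 WAW r1
#2 head=2: ld i2 no-port MEM/MEM
#3 head=3: ld i3 RAW r1
#4 head=4: sll i4 RAW+WAW r2
#5 head=5: add i5 RAW+WAW r2
#6 head=6: or i6 WAW r2
#7 head=7: sll;and i7,i8 pair
#8 head=9: sub i9 RAW r4
#9 head=10: blt i10 tail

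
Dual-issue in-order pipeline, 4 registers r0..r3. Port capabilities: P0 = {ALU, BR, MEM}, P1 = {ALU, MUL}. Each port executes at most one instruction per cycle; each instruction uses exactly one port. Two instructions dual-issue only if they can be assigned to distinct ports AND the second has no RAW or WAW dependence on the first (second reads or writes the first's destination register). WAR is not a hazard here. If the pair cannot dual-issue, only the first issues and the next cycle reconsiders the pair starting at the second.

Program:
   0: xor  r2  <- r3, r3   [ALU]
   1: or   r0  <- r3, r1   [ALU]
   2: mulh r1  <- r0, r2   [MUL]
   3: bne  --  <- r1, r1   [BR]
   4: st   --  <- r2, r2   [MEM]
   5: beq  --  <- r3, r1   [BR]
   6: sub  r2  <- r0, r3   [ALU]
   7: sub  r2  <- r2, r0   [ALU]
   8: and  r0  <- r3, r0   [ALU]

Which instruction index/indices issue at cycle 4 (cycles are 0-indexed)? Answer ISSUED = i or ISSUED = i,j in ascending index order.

ISSUED = 5,6

0. xor/or @i0&i1  | dual
1. mulh @i2  | RAW r1
2. bne @i3  | no-port BR/MEM
3. st @i4  | no-port MEM/BR
4. beq/sub @i5&i6  | dual
5. sub/and @i7&i8  | dual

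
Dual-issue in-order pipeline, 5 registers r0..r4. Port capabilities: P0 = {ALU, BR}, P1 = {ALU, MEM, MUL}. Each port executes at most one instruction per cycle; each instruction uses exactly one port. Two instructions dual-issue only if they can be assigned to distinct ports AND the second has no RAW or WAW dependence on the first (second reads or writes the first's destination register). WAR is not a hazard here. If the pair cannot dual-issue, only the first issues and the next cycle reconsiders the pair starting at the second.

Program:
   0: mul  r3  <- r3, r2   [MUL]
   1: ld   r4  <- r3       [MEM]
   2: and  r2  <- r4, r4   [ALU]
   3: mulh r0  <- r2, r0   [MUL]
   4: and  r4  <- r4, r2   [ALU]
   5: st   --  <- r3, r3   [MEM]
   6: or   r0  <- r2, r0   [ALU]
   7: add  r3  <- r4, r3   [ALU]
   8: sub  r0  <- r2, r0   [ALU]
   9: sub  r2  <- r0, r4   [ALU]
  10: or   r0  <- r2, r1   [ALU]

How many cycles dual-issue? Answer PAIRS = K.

PAIRS = 3

[0] i0  mul  -- no-port MUL/MEM
[1] i1  ld  -- RAW r4
[2] i2  and  -- RAW r2
[3] i3&i4  mulh/and  -- dual
[4] i5&i6  st/or  -- dual
[5] i7&i8  add/sub  -- dual
[6] i9  sub  -- RAW r2
[7] i10  or  -- tail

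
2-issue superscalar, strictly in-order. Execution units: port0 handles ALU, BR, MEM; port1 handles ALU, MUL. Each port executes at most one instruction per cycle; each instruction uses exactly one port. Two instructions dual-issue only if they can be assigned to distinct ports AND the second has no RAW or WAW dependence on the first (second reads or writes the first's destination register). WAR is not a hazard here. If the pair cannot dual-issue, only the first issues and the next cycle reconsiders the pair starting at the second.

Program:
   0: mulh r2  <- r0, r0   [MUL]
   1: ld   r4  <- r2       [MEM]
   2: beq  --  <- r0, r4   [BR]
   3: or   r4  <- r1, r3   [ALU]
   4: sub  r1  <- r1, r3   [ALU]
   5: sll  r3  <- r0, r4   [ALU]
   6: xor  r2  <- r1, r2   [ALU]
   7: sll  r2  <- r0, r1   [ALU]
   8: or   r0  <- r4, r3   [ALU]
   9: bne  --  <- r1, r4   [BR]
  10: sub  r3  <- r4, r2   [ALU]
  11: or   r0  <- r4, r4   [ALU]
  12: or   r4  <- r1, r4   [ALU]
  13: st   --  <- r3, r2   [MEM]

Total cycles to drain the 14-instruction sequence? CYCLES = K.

CYCLES = 9

[0] i0  mulh.MUL  -- RAW r2
[1] i1  ld.MEM  -- no-port MEM/BR
[2] i2&i3  beq.BR or.ALU  -- pair
[3] i4&i5  sub.ALU sll.ALU  -- pair
[4] i6  xor.ALU  -- WAW r2
[5] i7&i8  sll.ALU or.ALU  -- pair
[6] i9&i10  bne.BR sub.ALU  -- pair
[7] i11&i12  or.ALU or.ALU  -- pair
[8] i13  st.MEM  -- tail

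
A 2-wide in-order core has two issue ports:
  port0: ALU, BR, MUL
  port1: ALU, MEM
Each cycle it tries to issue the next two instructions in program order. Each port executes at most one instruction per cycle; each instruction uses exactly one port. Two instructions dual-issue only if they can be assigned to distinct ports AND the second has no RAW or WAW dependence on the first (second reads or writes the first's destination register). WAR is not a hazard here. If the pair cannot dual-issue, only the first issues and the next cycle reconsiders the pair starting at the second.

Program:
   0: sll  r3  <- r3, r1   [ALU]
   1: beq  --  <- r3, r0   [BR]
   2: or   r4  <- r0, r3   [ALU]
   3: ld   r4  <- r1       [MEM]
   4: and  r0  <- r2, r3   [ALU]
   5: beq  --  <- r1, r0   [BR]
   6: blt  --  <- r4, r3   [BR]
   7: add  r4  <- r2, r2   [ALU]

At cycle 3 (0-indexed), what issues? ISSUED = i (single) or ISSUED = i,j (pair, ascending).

ISSUED = 5

[0] i0  sll.ALU  -- RAW r3
[1] i1/i2  beq.BR+or.ALU  -- dual
[2] i3/i4  ld.MEM+and.ALU  -- dual
[3] i5  beq.BR  -- no-port BR/BR
[4] i6/i7  blt.BR+add.ALU  -- dual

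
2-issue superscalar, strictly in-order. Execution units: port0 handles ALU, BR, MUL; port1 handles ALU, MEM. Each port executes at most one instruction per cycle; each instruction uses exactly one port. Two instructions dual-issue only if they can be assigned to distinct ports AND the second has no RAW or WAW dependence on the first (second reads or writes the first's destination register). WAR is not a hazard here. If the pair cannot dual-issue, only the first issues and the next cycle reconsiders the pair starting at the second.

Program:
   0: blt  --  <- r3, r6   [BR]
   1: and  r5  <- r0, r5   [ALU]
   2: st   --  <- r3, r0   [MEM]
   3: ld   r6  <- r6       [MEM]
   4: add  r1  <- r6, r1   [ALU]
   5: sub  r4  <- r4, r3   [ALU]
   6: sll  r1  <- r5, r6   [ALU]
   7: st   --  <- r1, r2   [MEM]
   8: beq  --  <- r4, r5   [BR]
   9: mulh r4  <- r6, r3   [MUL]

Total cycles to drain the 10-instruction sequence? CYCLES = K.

  cy0 -> i0+i1 (blt;and) pair
  cy1 -> i2 (st) no-port MEM/MEM
  cy2 -> i3 (ld) RAW r6
  cy3 -> i4+i5 (add;sub) pair
  cy4 -> i6 (sll) RAW r1
  cy5 -> i7+i8 (st;beq) pair
  cy6 -> i9 (mulh) tail

CYCLES = 7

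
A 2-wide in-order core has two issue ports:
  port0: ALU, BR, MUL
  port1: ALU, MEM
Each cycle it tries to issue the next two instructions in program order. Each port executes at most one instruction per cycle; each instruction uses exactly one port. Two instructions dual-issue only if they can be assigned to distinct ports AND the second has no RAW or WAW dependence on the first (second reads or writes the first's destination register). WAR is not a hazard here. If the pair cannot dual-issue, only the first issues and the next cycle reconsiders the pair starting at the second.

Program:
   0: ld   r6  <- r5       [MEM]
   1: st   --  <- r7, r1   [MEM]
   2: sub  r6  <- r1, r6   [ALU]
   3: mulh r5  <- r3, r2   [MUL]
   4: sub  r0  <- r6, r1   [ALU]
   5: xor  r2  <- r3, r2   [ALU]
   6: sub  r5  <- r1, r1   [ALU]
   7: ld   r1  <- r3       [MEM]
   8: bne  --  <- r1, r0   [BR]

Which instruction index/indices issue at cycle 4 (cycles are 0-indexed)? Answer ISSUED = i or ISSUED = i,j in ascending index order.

0. ld.MEM @i0  | no-port MEM/MEM
1. st.MEM;sub.ALU @i1,i2  | dual
2. mulh.MUL;sub.ALU @i3,i4  | dual
3. xor.ALU;sub.ALU @i5,i6  | dual
4. ld.MEM @i7  | RAW r1
5. bne.BR @i8  | tail

ISSUED = 7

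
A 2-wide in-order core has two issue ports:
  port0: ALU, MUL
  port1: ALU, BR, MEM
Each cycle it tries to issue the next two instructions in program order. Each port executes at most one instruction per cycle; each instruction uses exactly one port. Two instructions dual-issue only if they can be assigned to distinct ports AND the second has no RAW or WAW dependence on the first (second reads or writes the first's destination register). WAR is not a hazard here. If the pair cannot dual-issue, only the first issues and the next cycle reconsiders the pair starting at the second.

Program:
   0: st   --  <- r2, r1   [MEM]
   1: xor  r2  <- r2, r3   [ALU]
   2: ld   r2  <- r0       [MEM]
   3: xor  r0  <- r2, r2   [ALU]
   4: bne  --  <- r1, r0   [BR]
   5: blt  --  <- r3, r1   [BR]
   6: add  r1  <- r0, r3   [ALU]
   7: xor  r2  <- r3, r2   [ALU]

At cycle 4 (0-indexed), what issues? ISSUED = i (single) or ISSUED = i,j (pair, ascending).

ISSUED = 5,6

t=0 i0/i1:st.MEM/xor.ALU ; pair
t=1 i2:ld.MEM ; RAW r2
t=2 i3:xor.ALU ; RAW r0
t=3 i4:bne.BR ; no-port BR/BR
t=4 i5/i6:blt.BR/add.ALU ; pair
t=5 i7:xor.ALU ; tail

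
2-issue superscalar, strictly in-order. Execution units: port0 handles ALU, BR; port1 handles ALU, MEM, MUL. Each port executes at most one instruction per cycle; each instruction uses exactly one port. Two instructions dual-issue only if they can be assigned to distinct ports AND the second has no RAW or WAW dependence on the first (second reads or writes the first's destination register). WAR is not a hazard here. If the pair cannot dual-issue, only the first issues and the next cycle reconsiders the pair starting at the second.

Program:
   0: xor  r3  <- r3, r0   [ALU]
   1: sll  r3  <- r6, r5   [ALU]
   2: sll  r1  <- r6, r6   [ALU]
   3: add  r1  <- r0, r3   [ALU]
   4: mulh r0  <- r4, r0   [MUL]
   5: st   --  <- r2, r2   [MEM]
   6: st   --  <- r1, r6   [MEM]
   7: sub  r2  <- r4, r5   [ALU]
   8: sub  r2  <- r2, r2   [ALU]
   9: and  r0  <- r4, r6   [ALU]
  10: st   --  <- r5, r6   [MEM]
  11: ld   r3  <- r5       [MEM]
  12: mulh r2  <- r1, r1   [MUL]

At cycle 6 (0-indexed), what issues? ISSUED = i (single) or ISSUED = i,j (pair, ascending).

ISSUED = 10

#0 head=0: xor.ALU i0 WAW r3
#1 head=1: sll.ALU;sll.ALU i1/i2 2-wide
#2 head=3: add.ALU;mulh.MUL i3/i4 2-wide
#3 head=5: st.MEM i5 no-port MEM/MEM
#4 head=6: st.MEM;sub.ALU i6/i7 2-wide
#5 head=8: sub.ALU;and.ALU i8/i9 2-wide
#6 head=10: st.MEM i10 no-port MEM/MEM
#7 head=11: ld.MEM i11 no-port MEM/MUL
#8 head=12: mulh.MUL i12 tail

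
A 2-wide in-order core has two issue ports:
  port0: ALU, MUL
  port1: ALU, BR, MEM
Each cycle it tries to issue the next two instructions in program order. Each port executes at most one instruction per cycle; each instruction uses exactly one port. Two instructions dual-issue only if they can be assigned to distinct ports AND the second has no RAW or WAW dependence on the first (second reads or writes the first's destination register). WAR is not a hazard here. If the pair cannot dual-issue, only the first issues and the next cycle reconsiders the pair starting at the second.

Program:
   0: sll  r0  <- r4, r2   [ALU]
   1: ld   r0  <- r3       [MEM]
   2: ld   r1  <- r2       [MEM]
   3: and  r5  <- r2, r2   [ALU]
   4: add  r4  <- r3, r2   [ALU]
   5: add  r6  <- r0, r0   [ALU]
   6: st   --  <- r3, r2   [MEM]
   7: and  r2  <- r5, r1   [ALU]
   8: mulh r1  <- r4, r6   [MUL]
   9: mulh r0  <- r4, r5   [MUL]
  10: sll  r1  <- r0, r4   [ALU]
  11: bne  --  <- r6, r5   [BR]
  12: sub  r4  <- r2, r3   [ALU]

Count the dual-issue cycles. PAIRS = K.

0. sll.ALU @i0  | WAW r0
1. ld.MEM @i1  | no-port MEM/MEM
2. ld.MEM and.ALU @i2/i3  | pair
3. add.ALU add.ALU @i4/i5  | pair
4. st.MEM and.ALU @i6/i7  | pair
5. mulh.MUL @i8  | no-port MUL/MUL
6. mulh.MUL @i9  | RAW r0
7. sll.ALU bne.BR @i10/i11  | pair
8. sub.ALU @i12  | tail

PAIRS = 4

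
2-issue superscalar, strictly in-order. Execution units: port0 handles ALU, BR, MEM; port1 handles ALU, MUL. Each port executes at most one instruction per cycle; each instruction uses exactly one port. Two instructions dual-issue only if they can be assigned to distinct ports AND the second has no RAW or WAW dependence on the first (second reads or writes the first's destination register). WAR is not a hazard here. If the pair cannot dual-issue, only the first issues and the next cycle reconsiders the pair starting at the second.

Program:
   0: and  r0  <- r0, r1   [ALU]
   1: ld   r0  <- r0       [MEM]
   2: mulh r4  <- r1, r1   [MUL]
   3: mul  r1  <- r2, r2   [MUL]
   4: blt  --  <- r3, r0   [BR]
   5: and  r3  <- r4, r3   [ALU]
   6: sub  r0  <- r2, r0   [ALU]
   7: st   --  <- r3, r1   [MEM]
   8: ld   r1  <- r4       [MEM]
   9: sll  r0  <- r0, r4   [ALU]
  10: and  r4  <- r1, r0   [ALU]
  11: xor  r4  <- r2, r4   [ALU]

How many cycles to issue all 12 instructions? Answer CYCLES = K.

CYCLES = 8

0. and.ALU @i0  | RAW+WAW r0
1. ld.MEM+mulh.MUL @i1,i2  | 2-wide
2. mul.MUL+blt.BR @i3,i4  | 2-wide
3. and.ALU+sub.ALU @i5,i6  | 2-wide
4. st.MEM @i7  | no-port MEM/MEM
5. ld.MEM+sll.ALU @i8,i9  | 2-wide
6. and.ALU @i10  | RAW+WAW r4
7. xor.ALU @i11  | tail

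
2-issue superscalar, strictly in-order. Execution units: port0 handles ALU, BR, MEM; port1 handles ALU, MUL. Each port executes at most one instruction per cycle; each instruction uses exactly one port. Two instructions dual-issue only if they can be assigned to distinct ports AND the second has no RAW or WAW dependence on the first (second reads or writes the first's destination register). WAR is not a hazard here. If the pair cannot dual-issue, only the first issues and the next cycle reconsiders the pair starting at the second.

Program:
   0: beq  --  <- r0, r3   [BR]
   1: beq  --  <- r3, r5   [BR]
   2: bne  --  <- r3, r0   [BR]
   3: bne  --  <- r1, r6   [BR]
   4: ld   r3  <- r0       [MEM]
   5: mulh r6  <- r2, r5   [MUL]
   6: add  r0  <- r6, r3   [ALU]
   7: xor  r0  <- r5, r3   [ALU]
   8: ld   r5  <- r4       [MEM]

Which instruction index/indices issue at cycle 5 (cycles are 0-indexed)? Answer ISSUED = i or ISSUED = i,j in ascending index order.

#0 head=0: beq i0 no-port BR/BR
#1 head=1: beq i1 no-port BR/BR
#2 head=2: bne i2 no-port BR/BR
#3 head=3: bne i3 no-port BR/MEM
#4 head=4: ld+mulh i4&i5 pair
#5 head=6: add i6 WAW r0
#6 head=7: xor+ld i7&i8 pair

ISSUED = 6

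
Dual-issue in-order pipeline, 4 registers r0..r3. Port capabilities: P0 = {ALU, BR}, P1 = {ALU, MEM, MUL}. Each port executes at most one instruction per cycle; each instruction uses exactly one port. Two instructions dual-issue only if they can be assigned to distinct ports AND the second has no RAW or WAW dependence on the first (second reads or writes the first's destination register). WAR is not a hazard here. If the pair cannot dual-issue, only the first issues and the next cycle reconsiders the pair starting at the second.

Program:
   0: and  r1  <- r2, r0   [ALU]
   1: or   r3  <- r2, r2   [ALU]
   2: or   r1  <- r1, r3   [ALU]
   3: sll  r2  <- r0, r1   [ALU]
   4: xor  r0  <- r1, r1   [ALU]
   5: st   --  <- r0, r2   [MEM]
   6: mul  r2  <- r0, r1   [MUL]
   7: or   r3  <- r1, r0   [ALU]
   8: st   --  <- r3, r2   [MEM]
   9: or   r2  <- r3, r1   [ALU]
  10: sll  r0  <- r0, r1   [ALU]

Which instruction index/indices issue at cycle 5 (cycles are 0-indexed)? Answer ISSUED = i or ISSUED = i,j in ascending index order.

  cy0 -> i0,i1 (and.ALU/or.ALU) pair
  cy1 -> i2 (or.ALU) RAW r1
  cy2 -> i3,i4 (sll.ALU/xor.ALU) pair
  cy3 -> i5 (st.MEM) no-port MEM/MUL
  cy4 -> i6,i7 (mul.MUL/or.ALU) pair
  cy5 -> i8,i9 (st.MEM/or.ALU) pair
  cy6 -> i10 (sll.ALU) tail

ISSUED = 8,9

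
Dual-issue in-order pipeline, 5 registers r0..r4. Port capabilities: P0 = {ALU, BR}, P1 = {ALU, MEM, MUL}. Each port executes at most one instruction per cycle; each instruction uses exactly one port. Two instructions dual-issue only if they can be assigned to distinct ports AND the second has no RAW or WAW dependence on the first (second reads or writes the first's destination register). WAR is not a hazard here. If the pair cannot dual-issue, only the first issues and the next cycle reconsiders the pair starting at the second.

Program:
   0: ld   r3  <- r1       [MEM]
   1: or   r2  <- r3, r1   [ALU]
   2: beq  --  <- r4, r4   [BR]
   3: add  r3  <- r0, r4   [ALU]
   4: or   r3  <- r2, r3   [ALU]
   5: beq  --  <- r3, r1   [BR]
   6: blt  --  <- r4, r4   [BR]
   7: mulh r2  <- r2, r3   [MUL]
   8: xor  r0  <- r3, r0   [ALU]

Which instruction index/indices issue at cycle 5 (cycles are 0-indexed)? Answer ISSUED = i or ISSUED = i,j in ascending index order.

ISSUED = 6,7

  cy0 -> i0 (ld) RAW r3
  cy1 -> i1/i2 (or+beq) dual
  cy2 -> i3 (add) RAW+WAW r3
  cy3 -> i4 (or) RAW r3
  cy4 -> i5 (beq) no-port BR/BR
  cy5 -> i6/i7 (blt+mulh) dual
  cy6 -> i8 (xor) tail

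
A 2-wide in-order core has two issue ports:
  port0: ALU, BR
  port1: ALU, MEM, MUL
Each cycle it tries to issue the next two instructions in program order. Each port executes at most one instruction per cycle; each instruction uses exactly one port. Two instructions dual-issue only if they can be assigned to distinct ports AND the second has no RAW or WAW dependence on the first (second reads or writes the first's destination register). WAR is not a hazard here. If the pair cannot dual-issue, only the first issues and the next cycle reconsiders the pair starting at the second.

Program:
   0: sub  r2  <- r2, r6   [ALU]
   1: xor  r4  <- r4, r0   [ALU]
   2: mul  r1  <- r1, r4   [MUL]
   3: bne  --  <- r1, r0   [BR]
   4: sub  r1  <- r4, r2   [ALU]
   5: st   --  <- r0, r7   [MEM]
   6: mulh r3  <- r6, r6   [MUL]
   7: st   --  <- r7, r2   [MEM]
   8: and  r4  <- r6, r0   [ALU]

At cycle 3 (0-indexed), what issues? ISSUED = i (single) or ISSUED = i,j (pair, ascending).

t=0 i0+i1:sub;xor ; 2-wide
t=1 i2:mul ; RAW r1
t=2 i3+i4:bne;sub ; 2-wide
t=3 i5:st ; no-port MEM/MUL
t=4 i6:mulh ; no-port MUL/MEM
t=5 i7+i8:st;and ; 2-wide

ISSUED = 5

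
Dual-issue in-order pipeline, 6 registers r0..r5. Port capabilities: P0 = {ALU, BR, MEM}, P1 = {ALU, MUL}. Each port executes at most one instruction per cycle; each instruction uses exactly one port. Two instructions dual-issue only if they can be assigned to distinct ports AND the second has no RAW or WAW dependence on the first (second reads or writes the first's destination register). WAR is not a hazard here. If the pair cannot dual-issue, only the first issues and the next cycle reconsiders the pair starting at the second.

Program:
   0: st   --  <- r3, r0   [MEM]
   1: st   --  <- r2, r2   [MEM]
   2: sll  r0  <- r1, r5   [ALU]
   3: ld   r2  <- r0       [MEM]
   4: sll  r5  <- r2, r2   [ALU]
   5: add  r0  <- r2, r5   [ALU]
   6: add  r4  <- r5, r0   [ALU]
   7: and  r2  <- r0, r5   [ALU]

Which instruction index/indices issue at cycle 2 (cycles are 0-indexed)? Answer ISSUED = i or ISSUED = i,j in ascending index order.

t=0 i0:st.MEM ; no-port MEM/MEM
t=1 i1+i2:st.MEM/sll.ALU ; dual
t=2 i3:ld.MEM ; RAW r2
t=3 i4:sll.ALU ; RAW r5
t=4 i5:add.ALU ; RAW r0
t=5 i6+i7:add.ALU/and.ALU ; dual

ISSUED = 3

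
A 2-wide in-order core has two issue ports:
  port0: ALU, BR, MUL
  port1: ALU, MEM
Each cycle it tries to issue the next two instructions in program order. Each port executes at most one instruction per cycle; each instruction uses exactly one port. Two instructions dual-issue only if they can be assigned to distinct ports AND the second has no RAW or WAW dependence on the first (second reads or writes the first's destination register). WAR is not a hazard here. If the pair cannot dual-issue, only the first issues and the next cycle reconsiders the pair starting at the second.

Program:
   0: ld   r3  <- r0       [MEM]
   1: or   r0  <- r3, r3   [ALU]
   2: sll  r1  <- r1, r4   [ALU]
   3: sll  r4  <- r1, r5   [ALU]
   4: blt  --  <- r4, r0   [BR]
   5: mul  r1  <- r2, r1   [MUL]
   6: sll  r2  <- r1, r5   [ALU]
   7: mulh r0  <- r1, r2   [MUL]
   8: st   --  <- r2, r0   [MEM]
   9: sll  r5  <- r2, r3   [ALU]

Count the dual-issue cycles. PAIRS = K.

  cy0 -> i0 (ld.MEM) RAW r3
  cy1 -> i1+i2 (or.ALU sll.ALU) 2-wide
  cy2 -> i3 (sll.ALU) RAW r4
  cy3 -> i4 (blt.BR) no-port BR/MUL
  cy4 -> i5 (mul.MUL) RAW r1
  cy5 -> i6 (sll.ALU) RAW r2
  cy6 -> i7 (mulh.MUL) RAW r0
  cy7 -> i8+i9 (st.MEM sll.ALU) 2-wide

PAIRS = 2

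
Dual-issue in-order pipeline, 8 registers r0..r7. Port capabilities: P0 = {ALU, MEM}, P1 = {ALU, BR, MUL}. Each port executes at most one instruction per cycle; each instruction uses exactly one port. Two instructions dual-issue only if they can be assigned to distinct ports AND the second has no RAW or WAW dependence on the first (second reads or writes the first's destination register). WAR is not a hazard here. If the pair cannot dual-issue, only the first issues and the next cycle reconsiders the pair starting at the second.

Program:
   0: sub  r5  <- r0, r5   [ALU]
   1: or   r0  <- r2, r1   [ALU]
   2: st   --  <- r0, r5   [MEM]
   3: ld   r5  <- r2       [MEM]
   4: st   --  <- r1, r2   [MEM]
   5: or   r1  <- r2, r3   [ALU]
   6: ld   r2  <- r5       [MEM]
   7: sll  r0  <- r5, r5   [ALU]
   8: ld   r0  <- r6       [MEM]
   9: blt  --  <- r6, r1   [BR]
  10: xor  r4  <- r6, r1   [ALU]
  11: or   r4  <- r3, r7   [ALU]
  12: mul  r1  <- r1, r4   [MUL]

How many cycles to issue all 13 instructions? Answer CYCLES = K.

CYCLES = 9

[0] i0,i1  sub/or  -- dual
[1] i2  st  -- no-port MEM/MEM
[2] i3  ld  -- no-port MEM/MEM
[3] i4,i5  st/or  -- dual
[4] i6,i7  ld/sll  -- dual
[5] i8,i9  ld/blt  -- dual
[6] i10  xor  -- WAW r4
[7] i11  or  -- RAW r4
[8] i12  mul  -- tail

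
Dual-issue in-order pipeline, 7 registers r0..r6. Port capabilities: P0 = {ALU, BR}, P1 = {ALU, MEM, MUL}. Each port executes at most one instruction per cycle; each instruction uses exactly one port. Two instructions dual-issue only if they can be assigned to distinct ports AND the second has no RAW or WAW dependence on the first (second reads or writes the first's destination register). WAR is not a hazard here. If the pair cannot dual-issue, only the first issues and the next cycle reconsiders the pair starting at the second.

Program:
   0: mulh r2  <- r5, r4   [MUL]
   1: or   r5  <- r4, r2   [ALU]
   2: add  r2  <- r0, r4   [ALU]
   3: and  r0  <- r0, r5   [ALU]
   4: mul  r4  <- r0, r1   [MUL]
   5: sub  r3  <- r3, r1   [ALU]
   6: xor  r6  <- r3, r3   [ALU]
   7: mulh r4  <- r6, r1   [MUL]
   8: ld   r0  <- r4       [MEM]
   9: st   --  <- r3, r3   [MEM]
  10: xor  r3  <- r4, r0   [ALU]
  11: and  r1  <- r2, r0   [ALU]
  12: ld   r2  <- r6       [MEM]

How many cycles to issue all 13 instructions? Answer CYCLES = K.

CYCLES = 9

#0 head=0: mulh.MUL i0 RAW r2
#1 head=1: or.ALU add.ALU i1+i2 2-wide
#2 head=3: and.ALU i3 RAW r0
#3 head=4: mul.MUL sub.ALU i4+i5 2-wide
#4 head=6: xor.ALU i6 RAW r6
#5 head=7: mulh.MUL i7 no-port MUL/MEM
#6 head=8: ld.MEM i8 no-port MEM/MEM
#7 head=9: st.MEM xor.ALU i9+i10 2-wide
#8 head=11: and.ALU ld.MEM i11+i12 2-wide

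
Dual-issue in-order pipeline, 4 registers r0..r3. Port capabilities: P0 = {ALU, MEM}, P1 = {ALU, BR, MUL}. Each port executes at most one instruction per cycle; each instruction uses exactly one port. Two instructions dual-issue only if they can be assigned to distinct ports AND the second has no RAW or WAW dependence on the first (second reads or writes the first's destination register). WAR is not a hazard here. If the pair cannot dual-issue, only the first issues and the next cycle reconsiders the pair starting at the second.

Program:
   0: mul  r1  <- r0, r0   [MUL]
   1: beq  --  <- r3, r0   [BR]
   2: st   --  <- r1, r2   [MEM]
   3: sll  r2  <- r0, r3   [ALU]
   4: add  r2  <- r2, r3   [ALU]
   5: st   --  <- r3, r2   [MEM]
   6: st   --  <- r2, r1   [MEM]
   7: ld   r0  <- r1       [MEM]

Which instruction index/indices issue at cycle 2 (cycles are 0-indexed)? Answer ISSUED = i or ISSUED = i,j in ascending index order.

#0 head=0: mul i0 no-port MUL/BR
#1 head=1: beq+st i1,i2 pair
#2 head=3: sll i3 RAW+WAW r2
#3 head=4: add i4 RAW r2
#4 head=5: st i5 no-port MEM/MEM
#5 head=6: st i6 no-port MEM/MEM
#6 head=7: ld i7 tail

ISSUED = 3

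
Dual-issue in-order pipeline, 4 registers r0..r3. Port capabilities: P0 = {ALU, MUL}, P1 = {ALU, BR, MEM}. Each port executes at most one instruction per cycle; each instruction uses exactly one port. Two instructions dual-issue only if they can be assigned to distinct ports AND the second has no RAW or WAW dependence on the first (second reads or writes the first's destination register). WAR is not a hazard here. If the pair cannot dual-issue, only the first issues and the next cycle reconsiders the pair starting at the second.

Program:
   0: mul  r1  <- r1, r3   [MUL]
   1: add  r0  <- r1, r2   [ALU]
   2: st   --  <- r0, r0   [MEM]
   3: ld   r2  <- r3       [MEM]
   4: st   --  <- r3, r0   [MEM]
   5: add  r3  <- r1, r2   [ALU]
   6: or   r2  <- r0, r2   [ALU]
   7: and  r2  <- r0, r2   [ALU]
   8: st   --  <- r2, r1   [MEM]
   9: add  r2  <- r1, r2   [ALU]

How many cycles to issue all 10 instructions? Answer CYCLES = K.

CYCLES = 8

[0] i0  mul.MUL  -- RAW r1
[1] i1  add.ALU  -- RAW r0
[2] i2  st.MEM  -- no-port MEM/MEM
[3] i3  ld.MEM  -- no-port MEM/MEM
[4] i4+i5  st.MEM+add.ALU  -- dual
[5] i6  or.ALU  -- RAW+WAW r2
[6] i7  and.ALU  -- RAW r2
[7] i8+i9  st.MEM+add.ALU  -- dual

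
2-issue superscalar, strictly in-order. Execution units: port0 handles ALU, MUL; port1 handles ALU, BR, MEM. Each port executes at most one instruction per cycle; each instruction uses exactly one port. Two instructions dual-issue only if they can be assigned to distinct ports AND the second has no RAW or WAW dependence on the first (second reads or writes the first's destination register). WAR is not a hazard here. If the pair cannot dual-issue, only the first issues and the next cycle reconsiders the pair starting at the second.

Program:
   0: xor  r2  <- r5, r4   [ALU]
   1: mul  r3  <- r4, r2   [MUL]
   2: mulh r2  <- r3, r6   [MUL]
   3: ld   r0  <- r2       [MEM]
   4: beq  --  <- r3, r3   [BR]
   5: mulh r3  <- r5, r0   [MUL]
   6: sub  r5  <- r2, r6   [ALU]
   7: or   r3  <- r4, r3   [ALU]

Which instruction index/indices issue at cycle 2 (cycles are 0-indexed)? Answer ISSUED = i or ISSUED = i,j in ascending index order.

ISSUED = 2

  cy0 -> i0 (xor) RAW r2
  cy1 -> i1 (mul) no-port MUL/MUL
  cy2 -> i2 (mulh) RAW r2
  cy3 -> i3 (ld) no-port MEM/BR
  cy4 -> i4&i5 (beq+mulh) 2-wide
  cy5 -> i6&i7 (sub+or) 2-wide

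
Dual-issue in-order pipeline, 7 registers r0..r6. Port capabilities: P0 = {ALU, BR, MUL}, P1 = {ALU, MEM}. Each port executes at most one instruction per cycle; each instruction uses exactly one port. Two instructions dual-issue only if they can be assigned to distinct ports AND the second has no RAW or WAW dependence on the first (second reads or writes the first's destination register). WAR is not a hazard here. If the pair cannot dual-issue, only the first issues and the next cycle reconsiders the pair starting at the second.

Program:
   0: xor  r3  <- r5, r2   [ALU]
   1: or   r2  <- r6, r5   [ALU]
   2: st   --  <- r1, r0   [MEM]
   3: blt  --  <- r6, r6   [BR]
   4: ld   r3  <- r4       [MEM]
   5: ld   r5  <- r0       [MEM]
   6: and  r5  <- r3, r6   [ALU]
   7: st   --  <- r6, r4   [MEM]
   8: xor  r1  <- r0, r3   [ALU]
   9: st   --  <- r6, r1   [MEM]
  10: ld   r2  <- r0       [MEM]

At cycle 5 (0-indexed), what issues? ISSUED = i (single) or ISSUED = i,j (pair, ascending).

ISSUED = 8

  cy0 -> i0,i1 (xor.ALU+or.ALU) dual
  cy1 -> i2,i3 (st.MEM+blt.BR) dual
  cy2 -> i4 (ld.MEM) no-port MEM/MEM
  cy3 -> i5 (ld.MEM) WAW r5
  cy4 -> i6,i7 (and.ALU+st.MEM) dual
  cy5 -> i8 (xor.ALU) RAW r1
  cy6 -> i9 (st.MEM) no-port MEM/MEM
  cy7 -> i10 (ld.MEM) tail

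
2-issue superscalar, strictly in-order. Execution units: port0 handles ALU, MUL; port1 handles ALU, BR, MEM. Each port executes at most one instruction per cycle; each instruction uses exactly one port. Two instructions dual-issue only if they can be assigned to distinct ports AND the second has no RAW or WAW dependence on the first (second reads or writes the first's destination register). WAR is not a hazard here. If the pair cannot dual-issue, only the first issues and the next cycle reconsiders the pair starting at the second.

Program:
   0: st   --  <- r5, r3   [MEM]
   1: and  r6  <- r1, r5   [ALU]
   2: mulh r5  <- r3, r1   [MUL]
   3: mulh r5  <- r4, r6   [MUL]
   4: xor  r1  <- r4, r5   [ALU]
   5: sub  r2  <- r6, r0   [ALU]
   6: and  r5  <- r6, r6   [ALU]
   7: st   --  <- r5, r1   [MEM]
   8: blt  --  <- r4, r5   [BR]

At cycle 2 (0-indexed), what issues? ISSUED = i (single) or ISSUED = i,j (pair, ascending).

  cy0 -> i0,i1 (st+and) pair
  cy1 -> i2 (mulh) no-port MUL/MUL
  cy2 -> i3 (mulh) RAW r5
  cy3 -> i4,i5 (xor+sub) pair
  cy4 -> i6 (and) RAW r5
  cy5 -> i7 (st) no-port MEM/BR
  cy6 -> i8 (blt) tail

ISSUED = 3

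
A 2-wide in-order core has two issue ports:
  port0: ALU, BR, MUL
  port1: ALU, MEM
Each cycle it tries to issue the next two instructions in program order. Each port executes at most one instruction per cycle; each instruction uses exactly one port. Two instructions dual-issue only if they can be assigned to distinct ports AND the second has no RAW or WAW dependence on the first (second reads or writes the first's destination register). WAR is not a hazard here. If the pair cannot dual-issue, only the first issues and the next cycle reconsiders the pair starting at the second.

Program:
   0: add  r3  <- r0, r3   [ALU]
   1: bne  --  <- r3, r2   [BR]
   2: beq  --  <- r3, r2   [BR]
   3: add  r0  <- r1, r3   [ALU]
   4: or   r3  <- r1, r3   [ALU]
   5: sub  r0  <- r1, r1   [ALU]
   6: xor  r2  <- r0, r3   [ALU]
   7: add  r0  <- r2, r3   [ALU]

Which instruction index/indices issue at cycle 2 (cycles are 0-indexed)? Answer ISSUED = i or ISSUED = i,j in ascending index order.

ISSUED = 2,3

0. add @i0  | RAW r3
1. bne @i1  | no-port BR/BR
2. beq/add @i2/i3  | dual
3. or/sub @i4/i5  | dual
4. xor @i6  | RAW r2
5. add @i7  | tail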